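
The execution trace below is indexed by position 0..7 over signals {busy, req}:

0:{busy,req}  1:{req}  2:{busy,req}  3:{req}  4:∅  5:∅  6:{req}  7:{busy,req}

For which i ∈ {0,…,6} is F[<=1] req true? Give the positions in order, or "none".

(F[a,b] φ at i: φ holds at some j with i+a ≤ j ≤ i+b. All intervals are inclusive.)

Evaluate at each i in [0,6]:
  i=0: ✓ (witness j=0)
  i=1: ✓ (witness j=1)
  i=2: ✓ (witness j=2)
  i=3: ✓ (witness j=3)
  i=4: ✗ (none in [4,5])
  i=5: ✓ (witness j=6)
  i=6: ✓ (witness j=6)

0, 1, 2, 3, 5, 6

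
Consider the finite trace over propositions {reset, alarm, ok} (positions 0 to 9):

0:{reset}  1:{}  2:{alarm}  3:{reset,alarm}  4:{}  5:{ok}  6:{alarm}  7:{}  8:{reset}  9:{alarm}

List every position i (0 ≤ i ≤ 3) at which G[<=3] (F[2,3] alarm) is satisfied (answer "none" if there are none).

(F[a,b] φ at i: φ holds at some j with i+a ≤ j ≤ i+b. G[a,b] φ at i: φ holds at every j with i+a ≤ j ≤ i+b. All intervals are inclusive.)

Evaluate at each i in [0,3]:
  i=0: ✗ (fails at j=2)
  i=1: ✗ (fails at j=2)
  i=2: ✗ (fails at j=2)
  i=3: ✗ (fails at j=5)

none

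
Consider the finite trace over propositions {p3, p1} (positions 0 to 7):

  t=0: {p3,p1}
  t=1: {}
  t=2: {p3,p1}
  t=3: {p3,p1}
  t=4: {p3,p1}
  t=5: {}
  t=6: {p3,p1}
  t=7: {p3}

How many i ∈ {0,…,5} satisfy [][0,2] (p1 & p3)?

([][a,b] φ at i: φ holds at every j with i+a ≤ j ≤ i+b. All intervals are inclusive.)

Evaluate at each i in [0,5]:
  i=0: ✗ (fails at j=1)
  i=1: ✗ (fails at j=1)
  i=2: ✓ (all of [2,4])
  i=3: ✗ (fails at j=5)
  i=4: ✗ (fails at j=5)
  i=5: ✗ (fails at j=5)
Positions where it holds: {2} → 1.

1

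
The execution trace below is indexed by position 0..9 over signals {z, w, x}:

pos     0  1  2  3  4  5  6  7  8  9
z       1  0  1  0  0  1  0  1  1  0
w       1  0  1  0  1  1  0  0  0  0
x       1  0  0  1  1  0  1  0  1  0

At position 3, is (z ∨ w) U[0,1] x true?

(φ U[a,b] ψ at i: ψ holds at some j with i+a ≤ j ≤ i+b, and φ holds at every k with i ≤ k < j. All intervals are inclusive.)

True

Need some j in [3,4] with x, and (z ∨ w) at every k in [3,j-1].
  j=3: x holds; no prefix to check → satisfied.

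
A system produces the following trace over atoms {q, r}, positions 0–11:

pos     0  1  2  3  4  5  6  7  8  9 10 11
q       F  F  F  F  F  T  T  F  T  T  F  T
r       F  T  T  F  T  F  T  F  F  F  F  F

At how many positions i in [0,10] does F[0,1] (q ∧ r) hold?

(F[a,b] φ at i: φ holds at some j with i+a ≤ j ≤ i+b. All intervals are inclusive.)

Evaluate at each i in [0,10]:
  i=0: ✗ (none in [0,1])
  i=1: ✗ (none in [1,2])
  i=2: ✗ (none in [2,3])
  i=3: ✗ (none in [3,4])
  i=4: ✗ (none in [4,5])
  i=5: ✓ (witness j=6)
  i=6: ✓ (witness j=6)
  i=7: ✗ (none in [7,8])
  i=8: ✗ (none in [8,9])
  i=9: ✗ (none in [9,10])
  i=10: ✗ (none in [10,11])
Positions where it holds: {5, 6} → 2.

2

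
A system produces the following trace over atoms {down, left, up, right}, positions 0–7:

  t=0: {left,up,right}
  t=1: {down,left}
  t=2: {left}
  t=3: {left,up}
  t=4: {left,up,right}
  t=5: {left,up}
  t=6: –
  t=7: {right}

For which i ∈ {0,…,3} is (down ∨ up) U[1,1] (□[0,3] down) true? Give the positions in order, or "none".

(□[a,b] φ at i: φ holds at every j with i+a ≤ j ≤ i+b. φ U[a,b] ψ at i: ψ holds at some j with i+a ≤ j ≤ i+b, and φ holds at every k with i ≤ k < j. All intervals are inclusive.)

Evaluate at each i in [0,3]:
  i=0: ✗ (no rhs in [1,1])
  i=1: ✗ (no rhs in [2,2])
  i=2: ✗ (no rhs in [3,3])
  i=3: ✗ (no rhs in [4,4])

none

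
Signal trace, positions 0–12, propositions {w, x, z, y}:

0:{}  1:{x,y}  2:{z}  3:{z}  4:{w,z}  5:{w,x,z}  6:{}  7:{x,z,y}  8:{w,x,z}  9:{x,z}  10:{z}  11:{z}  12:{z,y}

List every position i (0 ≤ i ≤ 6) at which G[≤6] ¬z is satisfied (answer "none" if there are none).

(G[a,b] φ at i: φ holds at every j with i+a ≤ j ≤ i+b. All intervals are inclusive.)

Evaluate at each i in [0,6]:
  i=0: ✗ (fails at j=2)
  i=1: ✗ (fails at j=2)
  i=2: ✗ (fails at j=2)
  i=3: ✗ (fails at j=3)
  i=4: ✗ (fails at j=4)
  i=5: ✗ (fails at j=5)
  i=6: ✗ (fails at j=7)

none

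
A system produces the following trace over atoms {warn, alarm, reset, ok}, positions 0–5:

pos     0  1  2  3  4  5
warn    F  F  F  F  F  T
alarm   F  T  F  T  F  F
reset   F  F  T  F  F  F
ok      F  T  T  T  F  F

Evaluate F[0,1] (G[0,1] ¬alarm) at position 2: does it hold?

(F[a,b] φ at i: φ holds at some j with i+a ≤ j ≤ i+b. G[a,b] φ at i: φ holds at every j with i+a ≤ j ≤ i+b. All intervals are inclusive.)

Check G[0,1] ¬alarm at each j in [2,3]:
  j=2: fails at 3
  j=3: fails at 3
No position in the window satisfies it → formula fails.

False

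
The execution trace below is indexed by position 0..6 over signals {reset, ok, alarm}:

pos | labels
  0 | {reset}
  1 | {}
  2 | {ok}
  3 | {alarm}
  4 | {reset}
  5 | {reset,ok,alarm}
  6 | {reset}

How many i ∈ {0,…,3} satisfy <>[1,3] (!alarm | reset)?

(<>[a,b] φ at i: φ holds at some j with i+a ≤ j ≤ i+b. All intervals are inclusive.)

Evaluate at each i in [0,3]:
  i=0: ✓ (witness j=1)
  i=1: ✓ (witness j=2)
  i=2: ✓ (witness j=4)
  i=3: ✓ (witness j=4)
Positions where it holds: {0, 1, 2, 3} → 4.

4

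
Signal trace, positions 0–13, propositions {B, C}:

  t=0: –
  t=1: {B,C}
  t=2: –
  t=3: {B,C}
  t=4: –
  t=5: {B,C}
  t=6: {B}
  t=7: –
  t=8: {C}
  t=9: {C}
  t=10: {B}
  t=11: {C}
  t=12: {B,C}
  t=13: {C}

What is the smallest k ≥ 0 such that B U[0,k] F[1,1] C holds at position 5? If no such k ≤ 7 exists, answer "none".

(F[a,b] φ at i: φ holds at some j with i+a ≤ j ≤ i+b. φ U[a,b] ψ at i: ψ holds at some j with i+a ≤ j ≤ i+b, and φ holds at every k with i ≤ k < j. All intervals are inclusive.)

2

Need earliest j ≥ 5 with F[1,1] C, and B at every k in [5,j-1].
  j=5: rhs fails.
  j=6: rhs fails.
  j=7: rhs holds; lhs holds on [5,6]. k = 2.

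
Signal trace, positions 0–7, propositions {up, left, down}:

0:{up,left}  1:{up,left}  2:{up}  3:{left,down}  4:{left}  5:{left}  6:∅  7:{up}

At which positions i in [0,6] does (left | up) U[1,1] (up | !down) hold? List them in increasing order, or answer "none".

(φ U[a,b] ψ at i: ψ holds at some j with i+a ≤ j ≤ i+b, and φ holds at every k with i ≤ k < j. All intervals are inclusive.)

0, 1, 3, 4, 5

Evaluate at each i in [0,6]:
  i=0: ✓ (rhs at j=1; lhs holds on [0,0])
  i=1: ✓ (rhs at j=2; lhs holds on [1,1])
  i=2: ✗ (no rhs in [3,3])
  i=3: ✓ (rhs at j=4; lhs holds on [3,3])
  i=4: ✓ (rhs at j=5; lhs holds on [4,4])
  i=5: ✓ (rhs at j=6; lhs holds on [5,5])
  i=6: ✗ (lhs fails at k=6 before rhs at j=7)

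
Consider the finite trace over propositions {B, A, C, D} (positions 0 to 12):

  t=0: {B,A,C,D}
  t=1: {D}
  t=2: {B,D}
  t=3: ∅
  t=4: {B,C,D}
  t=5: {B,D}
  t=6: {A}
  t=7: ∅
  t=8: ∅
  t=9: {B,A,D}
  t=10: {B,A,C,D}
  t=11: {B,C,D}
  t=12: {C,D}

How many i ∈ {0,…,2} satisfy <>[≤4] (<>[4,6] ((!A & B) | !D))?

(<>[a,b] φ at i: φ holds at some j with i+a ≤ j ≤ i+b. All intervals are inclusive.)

Evaluate at each i in [0,2]:
  i=0: ✓ (witness j=0)
  i=1: ✓ (witness j=1)
  i=2: ✓ (witness j=2)
Positions where it holds: {0, 1, 2} → 3.

3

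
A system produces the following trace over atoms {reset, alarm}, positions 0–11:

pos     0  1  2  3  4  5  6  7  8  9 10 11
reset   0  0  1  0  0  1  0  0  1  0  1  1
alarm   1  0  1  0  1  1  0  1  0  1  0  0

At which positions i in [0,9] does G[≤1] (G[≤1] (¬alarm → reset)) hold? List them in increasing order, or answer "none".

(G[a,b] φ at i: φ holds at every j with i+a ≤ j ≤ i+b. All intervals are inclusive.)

7, 8, 9

Evaluate at each i in [0,9]:
  i=0: ✗ (fails at j=0)
  i=1: ✗ (fails at j=1)
  i=2: ✗ (fails at j=2)
  i=3: ✗ (fails at j=3)
  i=4: ✗ (fails at j=5)
  i=5: ✗ (fails at j=5)
  i=6: ✗ (fails at j=6)
  i=7: ✓ (all of [7,8])
  i=8: ✓ (all of [8,9])
  i=9: ✓ (all of [9,10])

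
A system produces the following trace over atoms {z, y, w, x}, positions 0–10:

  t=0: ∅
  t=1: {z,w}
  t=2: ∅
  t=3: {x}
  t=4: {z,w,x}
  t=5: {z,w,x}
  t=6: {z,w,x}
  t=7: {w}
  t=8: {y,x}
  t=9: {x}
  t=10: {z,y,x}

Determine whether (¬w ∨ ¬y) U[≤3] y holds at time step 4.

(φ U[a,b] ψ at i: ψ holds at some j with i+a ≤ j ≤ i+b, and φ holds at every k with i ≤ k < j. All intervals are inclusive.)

No

Need some j in [4,7] with y, and (¬w ∨ ¬y) at every k in [4,j-1].
  j=4: y false.
  j=5: y false.
  j=6: y false.
  j=7: y false.
No j in the window works → until fails.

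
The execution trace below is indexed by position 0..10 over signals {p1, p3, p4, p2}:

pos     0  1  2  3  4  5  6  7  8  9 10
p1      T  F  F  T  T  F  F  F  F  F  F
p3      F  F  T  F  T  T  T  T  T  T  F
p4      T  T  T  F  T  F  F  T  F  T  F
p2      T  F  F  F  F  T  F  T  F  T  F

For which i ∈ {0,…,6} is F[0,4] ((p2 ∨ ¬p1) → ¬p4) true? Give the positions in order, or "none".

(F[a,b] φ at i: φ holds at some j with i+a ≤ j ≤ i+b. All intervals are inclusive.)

0, 1, 2, 3, 4, 5, 6

Evaluate at each i in [0,6]:
  i=0: ✓ (witness j=3)
  i=1: ✓ (witness j=3)
  i=2: ✓ (witness j=3)
  i=3: ✓ (witness j=3)
  i=4: ✓ (witness j=4)
  i=5: ✓ (witness j=5)
  i=6: ✓ (witness j=6)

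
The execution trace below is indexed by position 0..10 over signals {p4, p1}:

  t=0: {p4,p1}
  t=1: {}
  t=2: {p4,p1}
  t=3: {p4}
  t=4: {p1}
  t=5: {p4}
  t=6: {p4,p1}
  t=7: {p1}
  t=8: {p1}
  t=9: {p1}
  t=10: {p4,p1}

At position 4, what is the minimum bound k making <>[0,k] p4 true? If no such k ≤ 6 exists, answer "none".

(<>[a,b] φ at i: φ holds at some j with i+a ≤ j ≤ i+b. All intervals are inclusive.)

1

Scan j = 4,5,… for p4:
  j=4: fails
  j=5: holds
First hit at j=5, so smallest k = 5-4 = 1.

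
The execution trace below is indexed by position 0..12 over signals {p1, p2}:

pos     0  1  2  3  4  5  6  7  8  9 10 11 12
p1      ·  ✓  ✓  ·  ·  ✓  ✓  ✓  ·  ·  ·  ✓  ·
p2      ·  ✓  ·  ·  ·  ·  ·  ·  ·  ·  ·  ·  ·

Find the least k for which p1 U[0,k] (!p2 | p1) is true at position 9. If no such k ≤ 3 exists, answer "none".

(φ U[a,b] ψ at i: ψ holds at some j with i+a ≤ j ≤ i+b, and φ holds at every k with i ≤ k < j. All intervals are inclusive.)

0

Need earliest j ≥ 9 with (!p2 | p1), and p1 at every k in [9,j-1].
  j=9: rhs holds (empty prefix). k = 0.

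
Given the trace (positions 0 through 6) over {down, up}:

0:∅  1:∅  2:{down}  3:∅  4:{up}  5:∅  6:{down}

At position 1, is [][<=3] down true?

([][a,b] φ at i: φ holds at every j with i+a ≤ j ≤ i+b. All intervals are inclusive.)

Check down at every j in [1,4]:
  j=1: false
  j=2: true
  j=3: false
  j=4: false
Fails at j=1 → formula fails.

No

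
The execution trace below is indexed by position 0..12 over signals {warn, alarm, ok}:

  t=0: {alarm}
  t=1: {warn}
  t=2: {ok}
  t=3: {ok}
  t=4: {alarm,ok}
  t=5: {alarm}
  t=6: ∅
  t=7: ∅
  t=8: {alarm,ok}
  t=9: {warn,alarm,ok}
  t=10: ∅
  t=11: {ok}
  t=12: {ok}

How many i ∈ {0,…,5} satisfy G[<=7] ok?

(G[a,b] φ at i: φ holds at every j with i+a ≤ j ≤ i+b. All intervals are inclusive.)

Evaluate at each i in [0,5]:
  i=0: ✗ (fails at j=0)
  i=1: ✗ (fails at j=1)
  i=2: ✗ (fails at j=5)
  i=3: ✗ (fails at j=5)
  i=4: ✗ (fails at j=5)
  i=5: ✗ (fails at j=5)
Positions where it holds: {} → 0.

0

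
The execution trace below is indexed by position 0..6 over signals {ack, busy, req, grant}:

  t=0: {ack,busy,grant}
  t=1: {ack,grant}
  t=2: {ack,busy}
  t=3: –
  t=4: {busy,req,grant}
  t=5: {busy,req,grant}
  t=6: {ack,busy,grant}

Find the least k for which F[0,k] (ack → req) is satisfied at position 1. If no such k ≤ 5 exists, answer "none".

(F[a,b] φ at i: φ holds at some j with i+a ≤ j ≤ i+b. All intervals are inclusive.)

Scan j = 1,2,… for (ack → req):
  j=1: fails
  j=2: fails
  j=3: holds
First hit at j=3, so smallest k = 3-1 = 2.

2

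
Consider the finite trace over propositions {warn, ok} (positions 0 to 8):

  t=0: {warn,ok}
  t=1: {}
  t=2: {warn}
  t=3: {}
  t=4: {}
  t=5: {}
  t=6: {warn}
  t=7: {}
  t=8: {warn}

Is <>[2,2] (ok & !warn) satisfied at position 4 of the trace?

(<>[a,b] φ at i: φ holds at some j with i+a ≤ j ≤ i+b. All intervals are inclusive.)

False

Check (ok & !warn) at each j in [6,6]:
  j=6: false
No position in the window satisfies it → formula fails.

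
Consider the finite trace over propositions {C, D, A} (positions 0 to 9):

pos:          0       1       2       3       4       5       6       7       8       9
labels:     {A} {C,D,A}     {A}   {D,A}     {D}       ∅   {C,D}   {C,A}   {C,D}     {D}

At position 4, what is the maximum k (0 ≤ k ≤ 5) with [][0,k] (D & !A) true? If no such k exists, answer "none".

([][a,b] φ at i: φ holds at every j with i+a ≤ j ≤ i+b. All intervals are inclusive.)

(D & !A) must hold from j=4 onward; find where it first fails.
  j=4: holds
  j=5: fails
Holds on [4,4], so largest k = 0.

0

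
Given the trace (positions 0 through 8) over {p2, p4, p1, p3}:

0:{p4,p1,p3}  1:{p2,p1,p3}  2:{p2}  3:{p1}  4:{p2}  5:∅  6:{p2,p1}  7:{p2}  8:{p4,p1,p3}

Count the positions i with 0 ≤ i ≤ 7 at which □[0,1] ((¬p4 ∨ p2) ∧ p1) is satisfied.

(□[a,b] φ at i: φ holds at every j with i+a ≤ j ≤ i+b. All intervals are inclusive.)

0

Evaluate at each i in [0,7]:
  i=0: ✗ (fails at j=0)
  i=1: ✗ (fails at j=2)
  i=2: ✗ (fails at j=2)
  i=3: ✗ (fails at j=4)
  i=4: ✗ (fails at j=4)
  i=5: ✗ (fails at j=5)
  i=6: ✗ (fails at j=7)
  i=7: ✗ (fails at j=7)
Positions where it holds: {} → 0.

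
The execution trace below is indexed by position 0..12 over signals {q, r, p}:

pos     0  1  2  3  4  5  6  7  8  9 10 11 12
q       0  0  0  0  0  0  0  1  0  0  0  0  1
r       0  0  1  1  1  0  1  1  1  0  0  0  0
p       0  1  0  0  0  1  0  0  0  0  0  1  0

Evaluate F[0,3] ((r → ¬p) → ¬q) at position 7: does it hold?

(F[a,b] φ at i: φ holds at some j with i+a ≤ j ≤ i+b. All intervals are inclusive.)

Check ((r → ¬p) → ¬q) at each j in [7,10]:
  j=7: false
  j=8: true
  j=9: true
  j=10: true
Found at j=8 → formula holds.

True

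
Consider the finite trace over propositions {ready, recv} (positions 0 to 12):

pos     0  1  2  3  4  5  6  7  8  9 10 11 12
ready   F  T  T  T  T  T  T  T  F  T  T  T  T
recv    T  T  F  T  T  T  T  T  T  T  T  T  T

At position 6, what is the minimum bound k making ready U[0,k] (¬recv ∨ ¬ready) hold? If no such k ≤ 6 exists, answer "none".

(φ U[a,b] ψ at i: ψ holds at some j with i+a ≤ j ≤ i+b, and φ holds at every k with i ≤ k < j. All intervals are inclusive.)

2

Need earliest j ≥ 6 with (¬recv ∨ ¬ready), and ready at every k in [6,j-1].
  j=6: rhs fails.
  j=7: rhs fails.
  j=8: rhs holds; lhs holds on [6,7]. k = 2.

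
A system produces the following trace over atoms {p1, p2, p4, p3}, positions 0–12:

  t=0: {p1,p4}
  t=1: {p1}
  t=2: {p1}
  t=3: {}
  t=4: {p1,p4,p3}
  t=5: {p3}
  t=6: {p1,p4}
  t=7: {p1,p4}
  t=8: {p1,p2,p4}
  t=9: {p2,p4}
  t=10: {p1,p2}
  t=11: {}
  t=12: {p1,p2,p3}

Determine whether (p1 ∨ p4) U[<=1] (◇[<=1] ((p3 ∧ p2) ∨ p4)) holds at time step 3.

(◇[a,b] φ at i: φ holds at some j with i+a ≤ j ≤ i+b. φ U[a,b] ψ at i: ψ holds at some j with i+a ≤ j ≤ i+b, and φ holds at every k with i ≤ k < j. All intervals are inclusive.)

Need some j in [3,4] with ◇[<=1] ((p3 ∧ p2) ∨ p4), and (p1 ∨ p4) at every k in [3,j-1].
  j=3: ◇[<=1] ((p3 ∧ p2) ∨ p4) holds; no prefix to check → satisfied.

Holds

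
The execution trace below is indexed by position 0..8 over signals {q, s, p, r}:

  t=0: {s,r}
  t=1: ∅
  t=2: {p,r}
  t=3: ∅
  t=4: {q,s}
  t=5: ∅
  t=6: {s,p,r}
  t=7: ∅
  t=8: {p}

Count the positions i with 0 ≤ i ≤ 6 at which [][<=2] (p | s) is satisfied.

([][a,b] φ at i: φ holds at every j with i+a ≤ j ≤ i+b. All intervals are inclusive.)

Evaluate at each i in [0,6]:
  i=0: ✗ (fails at j=1)
  i=1: ✗ (fails at j=1)
  i=2: ✗ (fails at j=3)
  i=3: ✗ (fails at j=3)
  i=4: ✗ (fails at j=5)
  i=5: ✗ (fails at j=5)
  i=6: ✗ (fails at j=7)
Positions where it holds: {} → 0.

0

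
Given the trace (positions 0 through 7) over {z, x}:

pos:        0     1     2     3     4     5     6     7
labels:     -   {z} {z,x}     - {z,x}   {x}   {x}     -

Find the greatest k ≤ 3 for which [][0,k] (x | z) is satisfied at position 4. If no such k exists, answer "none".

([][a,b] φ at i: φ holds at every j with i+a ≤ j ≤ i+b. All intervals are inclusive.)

(x | z) must hold from j=4 onward; find where it first fails.
  j=4: holds
  j=5: holds
  j=6: holds
  j=7: fails
Holds on [4,6], so largest k = 2.

2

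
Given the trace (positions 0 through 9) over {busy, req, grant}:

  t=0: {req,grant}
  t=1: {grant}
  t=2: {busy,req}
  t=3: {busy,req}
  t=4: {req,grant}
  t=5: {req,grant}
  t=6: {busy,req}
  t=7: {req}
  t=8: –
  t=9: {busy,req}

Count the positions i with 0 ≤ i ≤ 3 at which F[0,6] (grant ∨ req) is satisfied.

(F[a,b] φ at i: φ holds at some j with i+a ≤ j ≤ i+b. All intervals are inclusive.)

4

Evaluate at each i in [0,3]:
  i=0: ✓ (witness j=0)
  i=1: ✓ (witness j=1)
  i=2: ✓ (witness j=2)
  i=3: ✓ (witness j=3)
Positions where it holds: {0, 1, 2, 3} → 4.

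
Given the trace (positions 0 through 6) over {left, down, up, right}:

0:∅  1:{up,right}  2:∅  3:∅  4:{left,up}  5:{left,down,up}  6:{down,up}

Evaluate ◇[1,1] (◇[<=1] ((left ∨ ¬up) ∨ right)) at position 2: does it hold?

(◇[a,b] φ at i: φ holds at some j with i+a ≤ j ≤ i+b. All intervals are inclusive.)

Check ◇[<=1] ((left ∨ ¬up) ∨ right) at each j in [3,3]:
  j=3: holds (witness at 3)
Found at j=3 → formula holds.

True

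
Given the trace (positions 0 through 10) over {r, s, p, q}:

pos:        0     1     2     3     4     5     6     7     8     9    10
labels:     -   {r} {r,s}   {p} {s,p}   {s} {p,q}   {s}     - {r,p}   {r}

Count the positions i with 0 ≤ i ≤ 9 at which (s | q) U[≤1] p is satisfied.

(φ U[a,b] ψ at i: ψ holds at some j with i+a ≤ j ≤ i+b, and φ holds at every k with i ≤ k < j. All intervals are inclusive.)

6

Evaluate at each i in [0,9]:
  i=0: ✗ (no rhs in [0,1])
  i=1: ✗ (no rhs in [1,2])
  i=2: ✓ (rhs at j=3; lhs holds on [2,2])
  i=3: ✓ (rhs at j=3)
  i=4: ✓ (rhs at j=4)
  i=5: ✓ (rhs at j=6; lhs holds on [5,5])
  i=6: ✓ (rhs at j=6)
  i=7: ✗ (no rhs in [7,8])
  i=8: ✗ (lhs fails at k=8 before rhs at j=9)
  i=9: ✓ (rhs at j=9)
Positions where it holds: {2, 3, 4, 5, 6, 9} → 6.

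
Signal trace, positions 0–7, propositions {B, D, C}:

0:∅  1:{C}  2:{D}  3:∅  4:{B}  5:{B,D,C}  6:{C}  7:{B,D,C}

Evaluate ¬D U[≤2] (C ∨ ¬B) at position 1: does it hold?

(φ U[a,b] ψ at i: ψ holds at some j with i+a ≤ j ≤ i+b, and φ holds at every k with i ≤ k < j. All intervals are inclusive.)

Holds

Need some j in [1,3] with (C ∨ ¬B), and ¬D at every k in [1,j-1].
  j=1: (C ∨ ¬B) holds; no prefix to check → satisfied.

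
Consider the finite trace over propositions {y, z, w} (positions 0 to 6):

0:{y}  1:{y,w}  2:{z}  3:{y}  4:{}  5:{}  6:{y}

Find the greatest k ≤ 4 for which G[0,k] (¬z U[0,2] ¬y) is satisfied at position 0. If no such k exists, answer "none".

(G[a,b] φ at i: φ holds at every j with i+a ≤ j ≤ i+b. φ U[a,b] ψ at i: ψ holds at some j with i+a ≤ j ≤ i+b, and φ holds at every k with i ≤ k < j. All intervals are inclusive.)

4

(¬z U[0,2] ¬y) must hold from j=0 onward; find where it first fails.
  j=0: holds
  j=1: holds
  j=2: holds
  j=3: holds
  j=4: holds
Holds through j=4; largest k = 4.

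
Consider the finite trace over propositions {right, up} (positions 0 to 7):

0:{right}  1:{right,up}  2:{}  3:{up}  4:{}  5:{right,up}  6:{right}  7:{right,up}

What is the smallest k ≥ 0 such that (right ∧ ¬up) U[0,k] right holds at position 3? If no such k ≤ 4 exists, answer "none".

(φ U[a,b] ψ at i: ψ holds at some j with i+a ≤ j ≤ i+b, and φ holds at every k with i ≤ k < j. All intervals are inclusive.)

Need earliest j ≥ 3 with right, and (right ∧ ¬up) at every k in [3,j-1].
  j=3: rhs fails.
  j=4: rhs fails.
  j=5: rhs holds but lhs fails at k=3.
  j=6: rhs holds but lhs fails at k=3.
  j=7: rhs holds but lhs fails at k=3.
No witness within the range → none.

none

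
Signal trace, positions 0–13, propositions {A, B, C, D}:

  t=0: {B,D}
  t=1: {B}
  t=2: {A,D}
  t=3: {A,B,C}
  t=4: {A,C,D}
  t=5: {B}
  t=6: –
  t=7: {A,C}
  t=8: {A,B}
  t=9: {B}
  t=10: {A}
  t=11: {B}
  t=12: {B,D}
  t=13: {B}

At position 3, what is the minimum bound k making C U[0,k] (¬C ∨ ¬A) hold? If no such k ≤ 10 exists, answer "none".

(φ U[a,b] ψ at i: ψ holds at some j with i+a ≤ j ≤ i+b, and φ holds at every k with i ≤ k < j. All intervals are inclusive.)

2

Need earliest j ≥ 3 with (¬C ∨ ¬A), and C at every k in [3,j-1].
  j=3: rhs fails.
  j=4: rhs fails.
  j=5: rhs holds; lhs holds on [3,4]. k = 2.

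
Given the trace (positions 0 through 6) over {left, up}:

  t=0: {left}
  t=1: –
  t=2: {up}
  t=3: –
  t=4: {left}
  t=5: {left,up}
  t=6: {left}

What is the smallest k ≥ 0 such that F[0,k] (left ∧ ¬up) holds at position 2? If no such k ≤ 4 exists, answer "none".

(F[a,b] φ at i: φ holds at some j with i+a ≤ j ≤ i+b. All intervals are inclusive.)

2

Scan j = 2,3,… for (left ∧ ¬up):
  j=2: fails
  j=3: fails
  j=4: holds
First hit at j=4, so smallest k = 4-2 = 2.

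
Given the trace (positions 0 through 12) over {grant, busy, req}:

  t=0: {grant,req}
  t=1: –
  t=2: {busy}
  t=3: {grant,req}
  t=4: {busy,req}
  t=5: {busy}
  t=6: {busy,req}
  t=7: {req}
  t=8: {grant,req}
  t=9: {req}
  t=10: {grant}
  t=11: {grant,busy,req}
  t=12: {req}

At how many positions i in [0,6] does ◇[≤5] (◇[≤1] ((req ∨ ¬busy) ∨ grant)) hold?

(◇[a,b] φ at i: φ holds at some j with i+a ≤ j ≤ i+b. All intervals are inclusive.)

7

Evaluate at each i in [0,6]:
  i=0: ✓ (witness j=0)
  i=1: ✓ (witness j=1)
  i=2: ✓ (witness j=2)
  i=3: ✓ (witness j=3)
  i=4: ✓ (witness j=4)
  i=5: ✓ (witness j=5)
  i=6: ✓ (witness j=6)
Positions where it holds: {0, 1, 2, 3, 4, 5, 6} → 7.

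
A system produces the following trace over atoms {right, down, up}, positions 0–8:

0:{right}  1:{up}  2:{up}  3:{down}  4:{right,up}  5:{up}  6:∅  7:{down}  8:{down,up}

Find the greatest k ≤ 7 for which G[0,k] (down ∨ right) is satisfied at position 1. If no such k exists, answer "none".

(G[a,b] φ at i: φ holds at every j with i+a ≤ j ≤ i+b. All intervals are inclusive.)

(down ∨ right) must hold from j=1 onward; find where it first fails.
  j=1: fails → no k works.

none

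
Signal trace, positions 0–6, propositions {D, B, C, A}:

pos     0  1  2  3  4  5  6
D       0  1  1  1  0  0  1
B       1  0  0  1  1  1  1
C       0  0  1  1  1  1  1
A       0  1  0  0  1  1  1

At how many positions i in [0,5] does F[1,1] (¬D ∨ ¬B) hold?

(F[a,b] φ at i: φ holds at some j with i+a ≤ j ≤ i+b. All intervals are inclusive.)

Evaluate at each i in [0,5]:
  i=0: ✓ (witness j=1)
  i=1: ✓ (witness j=2)
  i=2: ✗ (none in [3,3])
  i=3: ✓ (witness j=4)
  i=4: ✓ (witness j=5)
  i=5: ✗ (none in [6,6])
Positions where it holds: {0, 1, 3, 4} → 4.

4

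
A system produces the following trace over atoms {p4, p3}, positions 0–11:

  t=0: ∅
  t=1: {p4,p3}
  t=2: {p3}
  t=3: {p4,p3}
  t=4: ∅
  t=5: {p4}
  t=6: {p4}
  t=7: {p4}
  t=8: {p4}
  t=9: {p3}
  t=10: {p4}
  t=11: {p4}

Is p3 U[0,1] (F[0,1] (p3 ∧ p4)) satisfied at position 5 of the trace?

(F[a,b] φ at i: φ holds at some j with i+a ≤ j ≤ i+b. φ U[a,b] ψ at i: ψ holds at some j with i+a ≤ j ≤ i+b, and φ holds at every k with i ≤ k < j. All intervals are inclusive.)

Need some j in [5,6] with F[0,1] (p3 ∧ p4), and p3 at every k in [5,j-1].
  j=5: F[0,1] (p3 ∧ p4) — fails (none in [5,6]).
  j=6: F[0,1] (p3 ∧ p4) — fails (none in [6,7]).
No j in the window works → until fails.

Does not hold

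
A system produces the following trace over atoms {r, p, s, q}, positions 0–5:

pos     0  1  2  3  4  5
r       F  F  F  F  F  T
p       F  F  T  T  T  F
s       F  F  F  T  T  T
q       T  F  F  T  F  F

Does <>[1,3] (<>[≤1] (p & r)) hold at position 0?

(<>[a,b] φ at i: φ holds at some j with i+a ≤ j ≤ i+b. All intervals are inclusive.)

Check <>[≤1] (p & r) at each j in [1,3]:
  j=1: fails (none in [1,2])
  j=2: fails (none in [2,3])
  j=3: fails (none in [3,4])
No position in the window satisfies it → formula fails.

False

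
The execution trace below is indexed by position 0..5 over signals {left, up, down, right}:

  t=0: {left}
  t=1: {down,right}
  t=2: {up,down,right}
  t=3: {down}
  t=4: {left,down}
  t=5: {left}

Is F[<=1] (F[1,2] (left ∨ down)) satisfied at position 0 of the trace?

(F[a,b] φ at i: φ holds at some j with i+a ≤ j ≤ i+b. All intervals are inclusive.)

Yes

Check F[1,2] (left ∨ down) at each j in [0,1]:
  j=0: holds (witness at 1)
  j=1: holds (witness at 2)
Found at j=0 → formula holds.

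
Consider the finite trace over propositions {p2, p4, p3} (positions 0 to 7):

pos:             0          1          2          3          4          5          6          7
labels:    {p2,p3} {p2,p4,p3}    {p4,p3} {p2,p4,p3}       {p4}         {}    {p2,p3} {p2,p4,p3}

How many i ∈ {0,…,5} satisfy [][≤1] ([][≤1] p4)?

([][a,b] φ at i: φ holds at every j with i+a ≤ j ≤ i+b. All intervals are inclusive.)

Evaluate at each i in [0,5]:
  i=0: ✗ (fails at j=0)
  i=1: ✓ (all of [1,2])
  i=2: ✓ (all of [2,3])
  i=3: ✗ (fails at j=4)
  i=4: ✗ (fails at j=4)
  i=5: ✗ (fails at j=5)
Positions where it holds: {1, 2} → 2.

2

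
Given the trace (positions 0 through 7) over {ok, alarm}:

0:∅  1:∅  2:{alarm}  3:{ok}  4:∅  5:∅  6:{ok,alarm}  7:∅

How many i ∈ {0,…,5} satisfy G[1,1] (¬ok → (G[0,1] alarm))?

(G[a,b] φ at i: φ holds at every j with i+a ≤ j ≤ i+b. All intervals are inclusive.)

Evaluate at each i in [0,5]:
  i=0: ✗ (fails at j=1)
  i=1: ✗ (fails at j=2)
  i=2: ✓ (all of [3,3])
  i=3: ✗ (fails at j=4)
  i=4: ✗ (fails at j=5)
  i=5: ✓ (all of [6,6])
Positions where it holds: {2, 5} → 2.

2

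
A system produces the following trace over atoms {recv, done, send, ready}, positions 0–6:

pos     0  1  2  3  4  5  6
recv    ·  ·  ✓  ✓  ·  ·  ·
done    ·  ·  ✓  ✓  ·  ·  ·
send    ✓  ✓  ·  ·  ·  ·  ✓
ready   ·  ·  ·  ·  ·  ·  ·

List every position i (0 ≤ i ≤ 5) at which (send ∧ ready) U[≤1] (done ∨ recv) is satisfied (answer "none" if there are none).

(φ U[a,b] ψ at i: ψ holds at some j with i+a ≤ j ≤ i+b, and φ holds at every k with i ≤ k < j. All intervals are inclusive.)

Evaluate at each i in [0,5]:
  i=0: ✗ (no rhs in [0,1])
  i=1: ✗ (lhs fails at k=1 before rhs at j=2)
  i=2: ✓ (rhs at j=2)
  i=3: ✓ (rhs at j=3)
  i=4: ✗ (no rhs in [4,5])
  i=5: ✗ (no rhs in [5,6])

2, 3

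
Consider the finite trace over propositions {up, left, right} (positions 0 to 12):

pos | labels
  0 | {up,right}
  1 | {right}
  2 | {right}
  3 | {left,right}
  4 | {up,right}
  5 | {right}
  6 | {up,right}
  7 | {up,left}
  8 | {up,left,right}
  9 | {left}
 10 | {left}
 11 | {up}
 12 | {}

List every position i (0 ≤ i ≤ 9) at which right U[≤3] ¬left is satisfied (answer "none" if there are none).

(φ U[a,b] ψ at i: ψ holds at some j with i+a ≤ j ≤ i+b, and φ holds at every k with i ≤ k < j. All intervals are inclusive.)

0, 1, 2, 3, 4, 5, 6

Evaluate at each i in [0,9]:
  i=0: ✓ (rhs at j=0)
  i=1: ✓ (rhs at j=1)
  i=2: ✓ (rhs at j=2)
  i=3: ✓ (rhs at j=4; lhs holds on [3,3])
  i=4: ✓ (rhs at j=4)
  i=5: ✓ (rhs at j=5)
  i=6: ✓ (rhs at j=6)
  i=7: ✗ (no rhs in [7,10])
  i=8: ✗ (lhs fails at k=9 before rhs at j=11)
  i=9: ✗ (lhs fails at k=9 before rhs at j=11)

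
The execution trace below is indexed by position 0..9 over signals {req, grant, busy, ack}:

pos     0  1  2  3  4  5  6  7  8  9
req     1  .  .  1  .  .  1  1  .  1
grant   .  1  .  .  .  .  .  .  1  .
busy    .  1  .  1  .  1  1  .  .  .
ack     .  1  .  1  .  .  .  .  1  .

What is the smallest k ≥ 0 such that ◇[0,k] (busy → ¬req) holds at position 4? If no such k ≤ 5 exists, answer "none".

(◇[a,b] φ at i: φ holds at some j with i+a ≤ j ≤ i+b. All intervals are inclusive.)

0

Scan j = 4,5,… for (busy → ¬req):
  j=4: holds
First hit at j=4, so smallest k = 4-4 = 0.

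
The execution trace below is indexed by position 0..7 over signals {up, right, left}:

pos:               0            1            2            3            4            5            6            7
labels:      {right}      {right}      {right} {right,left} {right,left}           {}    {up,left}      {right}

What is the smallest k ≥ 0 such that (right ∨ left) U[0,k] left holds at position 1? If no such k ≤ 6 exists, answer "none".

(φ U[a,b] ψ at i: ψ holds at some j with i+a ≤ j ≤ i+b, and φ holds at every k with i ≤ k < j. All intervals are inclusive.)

2

Need earliest j ≥ 1 with left, and (right ∨ left) at every k in [1,j-1].
  j=1: rhs fails.
  j=2: rhs fails.
  j=3: rhs holds; lhs holds on [1,2]. k = 2.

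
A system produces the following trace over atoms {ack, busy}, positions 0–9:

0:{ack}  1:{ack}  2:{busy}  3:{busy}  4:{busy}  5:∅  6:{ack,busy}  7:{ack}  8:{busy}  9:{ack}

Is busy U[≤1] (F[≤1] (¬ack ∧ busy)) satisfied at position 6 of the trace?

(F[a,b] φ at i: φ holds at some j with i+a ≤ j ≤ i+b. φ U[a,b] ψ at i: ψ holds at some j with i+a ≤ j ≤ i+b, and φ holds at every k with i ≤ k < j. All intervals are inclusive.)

True

Need some j in [6,7] with F[≤1] (¬ack ∧ busy), and busy at every k in [6,j-1].
  j=6: F[≤1] (¬ack ∧ busy) — fails (none in [6,7]).
  j=7: F[≤1] (¬ack ∧ busy) holds; busy holds at every k in [6,6] → satisfied.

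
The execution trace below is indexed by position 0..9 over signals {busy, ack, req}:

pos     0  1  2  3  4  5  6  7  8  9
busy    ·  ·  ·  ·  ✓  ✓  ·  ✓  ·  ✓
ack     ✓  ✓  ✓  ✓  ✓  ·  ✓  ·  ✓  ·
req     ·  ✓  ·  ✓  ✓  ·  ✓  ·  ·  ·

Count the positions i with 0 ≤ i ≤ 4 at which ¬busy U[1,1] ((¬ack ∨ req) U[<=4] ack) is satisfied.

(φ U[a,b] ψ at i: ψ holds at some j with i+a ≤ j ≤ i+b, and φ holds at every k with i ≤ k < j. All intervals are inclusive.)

4

Evaluate at each i in [0,4]:
  i=0: ✓ (rhs at j=1; lhs holds on [0,0])
  i=1: ✓ (rhs at j=2; lhs holds on [1,1])
  i=2: ✓ (rhs at j=3; lhs holds on [2,2])
  i=3: ✓ (rhs at j=4; lhs holds on [3,3])
  i=4: ✗ (lhs fails at k=4 before rhs at j=5)
Positions where it holds: {0, 1, 2, 3} → 4.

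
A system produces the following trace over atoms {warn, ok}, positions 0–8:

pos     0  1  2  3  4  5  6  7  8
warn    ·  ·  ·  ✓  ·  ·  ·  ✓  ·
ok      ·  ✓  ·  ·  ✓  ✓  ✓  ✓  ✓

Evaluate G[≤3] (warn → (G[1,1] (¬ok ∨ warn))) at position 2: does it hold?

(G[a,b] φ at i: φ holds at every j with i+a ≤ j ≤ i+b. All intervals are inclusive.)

Check (warn → (G[1,1] (¬ok ∨ warn))) at every j in [2,5]:
  j=2: antecedent false → ✓
  j=3: antecedent true; consequent fails at 4 → ✗
  j=4: antecedent false → ✓
  j=5: antecedent false → ✓
Fails at j=3 → formula fails.

False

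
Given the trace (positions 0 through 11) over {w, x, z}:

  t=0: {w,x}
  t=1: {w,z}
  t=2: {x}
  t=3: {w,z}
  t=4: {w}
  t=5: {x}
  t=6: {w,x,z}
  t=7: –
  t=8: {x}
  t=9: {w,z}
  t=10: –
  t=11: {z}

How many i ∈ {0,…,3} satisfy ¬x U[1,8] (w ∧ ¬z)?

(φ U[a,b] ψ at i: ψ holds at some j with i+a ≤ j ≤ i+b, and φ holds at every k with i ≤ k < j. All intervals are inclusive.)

1

Evaluate at each i in [0,3]:
  i=0: ✗ (lhs fails at k=0 before rhs at j=4)
  i=1: ✗ (lhs fails at k=2 before rhs at j=4)
  i=2: ✗ (lhs fails at k=2 before rhs at j=4)
  i=3: ✓ (rhs at j=4; lhs holds on [3,3])
Positions where it holds: {3} → 1.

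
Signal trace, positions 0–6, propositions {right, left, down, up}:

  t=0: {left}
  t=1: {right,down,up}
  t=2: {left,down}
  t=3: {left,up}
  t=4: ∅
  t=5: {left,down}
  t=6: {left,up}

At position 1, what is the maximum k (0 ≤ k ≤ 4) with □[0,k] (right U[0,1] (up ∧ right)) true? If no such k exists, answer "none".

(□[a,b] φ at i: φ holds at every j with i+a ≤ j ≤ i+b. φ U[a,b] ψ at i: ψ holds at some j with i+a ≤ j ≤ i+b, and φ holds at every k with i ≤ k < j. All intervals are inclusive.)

(right U[0,1] (up ∧ right)) must hold from j=1 onward; find where it first fails.
  j=1: holds
  j=2: fails
Holds on [1,1], so largest k = 0.

0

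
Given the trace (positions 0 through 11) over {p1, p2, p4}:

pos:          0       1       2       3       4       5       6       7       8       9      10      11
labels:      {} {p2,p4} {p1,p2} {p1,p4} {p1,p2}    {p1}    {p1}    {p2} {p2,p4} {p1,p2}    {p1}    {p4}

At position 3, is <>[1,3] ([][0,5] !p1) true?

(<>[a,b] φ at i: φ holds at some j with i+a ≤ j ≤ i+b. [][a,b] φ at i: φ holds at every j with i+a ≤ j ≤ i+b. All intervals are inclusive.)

Check [][0,5] !p1 at each j in [4,6]:
  j=4: fails at 4
  j=5: fails at 5
  j=6: fails at 6
No position in the window satisfies it → formula fails.

Does not hold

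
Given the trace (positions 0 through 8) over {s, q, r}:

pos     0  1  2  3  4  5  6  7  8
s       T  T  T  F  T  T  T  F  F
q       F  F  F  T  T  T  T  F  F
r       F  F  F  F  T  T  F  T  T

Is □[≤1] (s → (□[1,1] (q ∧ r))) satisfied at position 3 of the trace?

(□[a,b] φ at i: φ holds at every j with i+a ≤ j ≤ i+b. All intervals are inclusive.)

True

Check (s → (□[1,1] (q ∧ r))) at every j in [3,4]:
  j=3: antecedent false → ✓
  j=4: antecedent true; consequent holds on [5,5] → ✓
All positions satisfy it → formula holds.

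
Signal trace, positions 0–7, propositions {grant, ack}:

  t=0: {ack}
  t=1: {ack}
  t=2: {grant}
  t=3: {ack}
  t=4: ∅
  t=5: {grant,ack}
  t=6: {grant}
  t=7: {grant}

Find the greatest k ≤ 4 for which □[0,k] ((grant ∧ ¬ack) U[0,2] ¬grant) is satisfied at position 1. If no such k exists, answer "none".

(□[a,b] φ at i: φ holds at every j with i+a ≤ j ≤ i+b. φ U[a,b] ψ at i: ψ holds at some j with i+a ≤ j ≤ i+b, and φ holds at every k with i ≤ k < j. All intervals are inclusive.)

3

((grant ∧ ¬ack) U[0,2] ¬grant) must hold from j=1 onward; find where it first fails.
  j=1: holds
  j=2: holds
  j=3: holds
  j=4: holds
  j=5: fails
Holds on [1,4], so largest k = 3.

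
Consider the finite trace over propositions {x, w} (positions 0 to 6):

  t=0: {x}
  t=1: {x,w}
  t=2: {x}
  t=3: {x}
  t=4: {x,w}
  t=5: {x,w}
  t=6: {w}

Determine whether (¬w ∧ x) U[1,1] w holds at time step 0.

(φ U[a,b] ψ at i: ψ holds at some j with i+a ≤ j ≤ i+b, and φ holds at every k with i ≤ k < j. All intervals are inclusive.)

Need some j in [1,1] with w, and (¬w ∧ x) at every k in [0,j-1].
  j=1: w holds; (¬w ∧ x) holds at every k in [0,0] → satisfied.

Holds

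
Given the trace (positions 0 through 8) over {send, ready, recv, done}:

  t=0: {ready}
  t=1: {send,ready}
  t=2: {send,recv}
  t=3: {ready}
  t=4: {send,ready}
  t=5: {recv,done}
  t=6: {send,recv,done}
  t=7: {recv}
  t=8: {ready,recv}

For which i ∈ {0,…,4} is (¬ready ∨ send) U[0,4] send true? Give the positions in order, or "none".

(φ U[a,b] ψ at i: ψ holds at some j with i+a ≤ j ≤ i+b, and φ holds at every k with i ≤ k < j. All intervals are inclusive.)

1, 2, 4

Evaluate at each i in [0,4]:
  i=0: ✗ (lhs fails at k=0 before rhs at j=1)
  i=1: ✓ (rhs at j=1)
  i=2: ✓ (rhs at j=2)
  i=3: ✗ (lhs fails at k=3 before rhs at j=4)
  i=4: ✓ (rhs at j=4)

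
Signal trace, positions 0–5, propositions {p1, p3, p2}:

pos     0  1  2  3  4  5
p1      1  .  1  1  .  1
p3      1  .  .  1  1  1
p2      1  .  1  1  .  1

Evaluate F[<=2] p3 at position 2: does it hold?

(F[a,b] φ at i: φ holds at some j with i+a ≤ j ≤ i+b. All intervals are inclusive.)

Check p3 at each j in [2,4]:
  j=2: false
  j=3: true
  j=4: true
Found at j=3 → formula holds.

Holds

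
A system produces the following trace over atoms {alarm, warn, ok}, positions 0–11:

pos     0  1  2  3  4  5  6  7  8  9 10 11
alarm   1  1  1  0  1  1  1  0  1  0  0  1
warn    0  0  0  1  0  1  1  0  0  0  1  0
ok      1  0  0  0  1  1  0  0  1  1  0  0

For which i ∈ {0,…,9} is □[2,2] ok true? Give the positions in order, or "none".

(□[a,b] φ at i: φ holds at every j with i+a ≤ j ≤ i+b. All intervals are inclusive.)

2, 3, 6, 7

Evaluate at each i in [0,9]:
  i=0: ✗ (fails at j=2)
  i=1: ✗ (fails at j=3)
  i=2: ✓ (all of [4,4])
  i=3: ✓ (all of [5,5])
  i=4: ✗ (fails at j=6)
  i=5: ✗ (fails at j=7)
  i=6: ✓ (all of [8,8])
  i=7: ✓ (all of [9,9])
  i=8: ✗ (fails at j=10)
  i=9: ✗ (fails at j=11)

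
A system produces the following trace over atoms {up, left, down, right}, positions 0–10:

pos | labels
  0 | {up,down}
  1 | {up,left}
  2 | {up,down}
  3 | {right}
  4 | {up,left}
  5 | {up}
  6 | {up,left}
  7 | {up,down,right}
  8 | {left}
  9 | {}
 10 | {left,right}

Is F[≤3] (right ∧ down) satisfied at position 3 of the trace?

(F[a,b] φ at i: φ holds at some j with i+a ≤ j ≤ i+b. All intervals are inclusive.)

Check (right ∧ down) at each j in [3,6]:
  j=3: false
  j=4: false
  j=5: false
  j=6: false
No position in the window satisfies it → formula fails.

Does not hold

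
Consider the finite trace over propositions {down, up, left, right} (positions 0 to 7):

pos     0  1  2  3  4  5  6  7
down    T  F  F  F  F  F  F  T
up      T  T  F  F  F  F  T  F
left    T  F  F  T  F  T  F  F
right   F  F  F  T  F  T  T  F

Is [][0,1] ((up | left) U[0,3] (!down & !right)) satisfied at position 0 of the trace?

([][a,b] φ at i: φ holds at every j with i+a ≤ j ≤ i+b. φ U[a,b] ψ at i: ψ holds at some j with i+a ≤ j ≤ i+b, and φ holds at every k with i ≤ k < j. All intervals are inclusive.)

Yes

Check ((up | left) U[0,3] (!down & !right)) at every j in [0,1]:
  j=0: holds
  j=1: holds
All positions satisfy it → formula holds.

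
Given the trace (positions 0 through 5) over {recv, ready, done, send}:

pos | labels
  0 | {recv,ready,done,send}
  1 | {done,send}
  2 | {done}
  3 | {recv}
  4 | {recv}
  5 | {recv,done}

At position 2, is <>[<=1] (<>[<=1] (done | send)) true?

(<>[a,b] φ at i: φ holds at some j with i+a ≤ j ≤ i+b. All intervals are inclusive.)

Check <>[<=1] (done | send) at each j in [2,3]:
  j=2: holds (witness at 2)
  j=3: fails (none in [3,4])
Found at j=2 → formula holds.

Yes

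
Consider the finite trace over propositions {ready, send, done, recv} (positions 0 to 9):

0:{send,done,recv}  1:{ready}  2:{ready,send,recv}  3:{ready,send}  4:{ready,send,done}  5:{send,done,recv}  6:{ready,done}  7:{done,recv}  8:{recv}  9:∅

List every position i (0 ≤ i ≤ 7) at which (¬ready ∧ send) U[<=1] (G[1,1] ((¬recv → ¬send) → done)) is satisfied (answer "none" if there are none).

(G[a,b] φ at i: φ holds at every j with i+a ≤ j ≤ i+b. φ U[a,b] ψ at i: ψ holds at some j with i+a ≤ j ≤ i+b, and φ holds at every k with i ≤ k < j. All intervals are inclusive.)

2, 3, 4, 5, 6

Evaluate at each i in [0,7]:
  i=0: ✗ (no rhs in [0,1])
  i=1: ✗ (lhs fails at k=1 before rhs at j=2)
  i=2: ✓ (rhs at j=2)
  i=3: ✓ (rhs at j=3)
  i=4: ✓ (rhs at j=4)
  i=5: ✓ (rhs at j=5)
  i=6: ✓ (rhs at j=6)
  i=7: ✗ (no rhs in [7,8])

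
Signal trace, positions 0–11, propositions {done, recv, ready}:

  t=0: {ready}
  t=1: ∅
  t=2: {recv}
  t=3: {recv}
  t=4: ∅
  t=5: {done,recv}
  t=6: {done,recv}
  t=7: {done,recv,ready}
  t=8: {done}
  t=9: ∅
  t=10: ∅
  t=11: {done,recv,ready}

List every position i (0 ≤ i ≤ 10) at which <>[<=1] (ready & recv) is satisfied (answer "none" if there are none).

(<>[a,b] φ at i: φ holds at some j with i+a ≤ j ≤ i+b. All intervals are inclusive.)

Evaluate at each i in [0,10]:
  i=0: ✗ (none in [0,1])
  i=1: ✗ (none in [1,2])
  i=2: ✗ (none in [2,3])
  i=3: ✗ (none in [3,4])
  i=4: ✗ (none in [4,5])
  i=5: ✗ (none in [5,6])
  i=6: ✓ (witness j=7)
  i=7: ✓ (witness j=7)
  i=8: ✗ (none in [8,9])
  i=9: ✗ (none in [9,10])
  i=10: ✓ (witness j=11)

6, 7, 10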